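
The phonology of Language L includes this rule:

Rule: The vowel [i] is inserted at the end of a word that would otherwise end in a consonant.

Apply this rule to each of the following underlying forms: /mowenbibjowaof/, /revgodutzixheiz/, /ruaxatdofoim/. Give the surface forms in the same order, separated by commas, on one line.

/mowenbibjowaof/: the form ends in the consonant /f/, so [i] is inserted word-finally. → [mowenbibjowaofi].
/revgodutzixheiz/: the form ends in the consonant /z/, so [i] is inserted word-finally. → [revgodutzixheizi].
/ruaxatdofoim/: the form ends in the consonant /m/, so [i] is inserted word-finally. → [ruaxatdofoimi].

mowenbibjowaofi, revgodutzixheizi, ruaxatdofoimi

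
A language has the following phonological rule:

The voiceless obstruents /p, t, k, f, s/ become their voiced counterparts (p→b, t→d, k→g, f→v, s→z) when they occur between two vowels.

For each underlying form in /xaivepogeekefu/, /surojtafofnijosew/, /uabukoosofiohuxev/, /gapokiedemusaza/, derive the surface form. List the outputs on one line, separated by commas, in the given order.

/xaivepogeekefu/: /p/ is a voiceless obstruent between vowels /e/ and /o/, so it voices to [b]. /k/ is a voiceless obstruent between vowels /e/ and /e/, so it voices to [g]. /f/ is a voiceless obstruent between vowels /e/ and /u/, so it voices to [v]. → [xaivebogeegevu].
/surojtafofnijosew/: /f/ is a voiceless obstruent between vowels /a/ and /o/, so it voices to [v]. /s/ is a voiceless obstruent between vowels /o/ and /e/, so it voices to [z]. → [surojtavofnijozew].
/uabukoosofiohuxev/: /k/ is a voiceless obstruent between vowels /u/ and /o/, so it voices to [g]. /s/ is a voiceless obstruent between vowels /o/ and /o/, so it voices to [z]. /f/ is a voiceless obstruent between vowels /o/ and /i/, so it voices to [v]. → [uabugoozoviohuxev].
/gapokiedemusaza/: /p/ is a voiceless obstruent between vowels /a/ and /o/, so it voices to [b]. /k/ is a voiceless obstruent between vowels /o/ and /i/, so it voices to [g]. /s/ is a voiceless obstruent between vowels /u/ and /a/, so it voices to [z]. → [gabogiedemuzaza].

xaivebogeegevu, surojtavofnijozew, uabugoozoviohuxev, gabogiedemuzaza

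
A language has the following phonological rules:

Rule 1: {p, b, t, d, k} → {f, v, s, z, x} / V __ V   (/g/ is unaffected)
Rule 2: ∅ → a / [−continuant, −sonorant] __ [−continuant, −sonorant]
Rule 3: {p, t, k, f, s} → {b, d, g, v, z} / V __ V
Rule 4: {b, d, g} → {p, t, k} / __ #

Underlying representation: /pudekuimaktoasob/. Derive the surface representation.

puzexuimagadoazop

Rule 1 (intervocalic spirantization): /d/ is a stop between vowels /u/ and /e/, so it spirantizes to the fricative [z]. /k/ is a stop between vowels /e/ and /u/, so it spirantizes to the fricative [x]. /pudekuimaktoasob/ → puzexuimaktoasob.
Rule 2 (stop-cluster a-epenthesis): /k/ and /t/ form a stop–stop cluster, so [a] is inserted between them. /puzexuimaktoasob/ → puzexuimakatoasob.
Rule 3 (intervocalic voicing): /k/ is a voiceless obstruent between vowels /a/ and /a/, so it voices to [g]. /t/ is a voiceless obstruent between vowels /a/ and /o/, so it voices to [d]. /s/ is a voiceless obstruent between vowels /a/ and /o/, so it voices to [z]. /puzexuimakatoasob/ → puzexuimagadoazob.
Rule 4 (final devoicing): /b/ is a voiced stop in word-final position, so it devoices to [p]. /puzexuimagadoazob/ → puzexuimagadoazop.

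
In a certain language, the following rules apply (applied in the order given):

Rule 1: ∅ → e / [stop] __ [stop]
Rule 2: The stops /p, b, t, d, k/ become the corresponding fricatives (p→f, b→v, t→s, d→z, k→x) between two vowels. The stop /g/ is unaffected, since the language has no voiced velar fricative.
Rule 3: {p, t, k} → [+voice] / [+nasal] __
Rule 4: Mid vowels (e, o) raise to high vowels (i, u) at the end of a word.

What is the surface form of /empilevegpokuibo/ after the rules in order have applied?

embilevegefoxuivu

Rule 1 (stop-cluster e-epenthesis): /g/ and /p/ form a stop–stop cluster, so [e] is inserted between them. /empilevegpokuibo/ → empilevegepokuibo.
Rule 2 (intervocalic spirantization): /p/ is a stop between vowels /e/ and /o/, so it spirantizes to the fricative [f]. /k/ is a stop between vowels /o/ and /u/, so it spirantizes to the fricative [x]. /b/ is a stop between vowels /i/ and /o/, so it spirantizes to the fricative [v]. /empilevegepokuibo/ → empilevegefoxuivo.
Rule 3 (post-nasal voicing): /p/ is a voiceless stop immediately after the nasal /m/, so it voices to [b]. /empilevegefoxuivo/ → embilevegefoxuivo.
Rule 4 (final vowel raising): /o/ is a mid vowel in word-final position, so it raises to [u]. /embilevegefoxuivo/ → embilevegefoxuivu.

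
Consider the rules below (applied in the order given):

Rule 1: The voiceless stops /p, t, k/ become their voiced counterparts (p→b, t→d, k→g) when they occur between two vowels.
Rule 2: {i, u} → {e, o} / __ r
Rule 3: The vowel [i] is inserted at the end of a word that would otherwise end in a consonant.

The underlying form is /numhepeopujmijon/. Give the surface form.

numhebeobujmijoni

Rule 1 (intervocalic voicing): /p/ is a voiceless stop between vowels /e/ and /e/, so it voices to [b]. /p/ is a voiceless stop between vowels /o/ and /u/, so it voices to [b]. /numhepeopujmijon/ → numhebeobujmijon.
Rule 2 (pre-rhotic lowering): no segment meets the environment; /numhebeobujmijon/ is unchanged.
Rule 3 (final i-epenthesis): the form ends in the consonant /n/, so [i] is inserted word-finally. /numhebeobujmijon/ → numhebeobujmijoni.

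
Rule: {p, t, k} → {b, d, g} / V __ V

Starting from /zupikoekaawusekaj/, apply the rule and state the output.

/p/ is a voiceless stop between vowels /u/ and /i/, so it voices to [b].
/k/ is a voiceless stop between vowels /i/ and /o/, so it voices to [g].
/k/ is a voiceless stop between vowels /e/ and /a/, so it voices to [g].
/k/ is a voiceless stop between vowels /e/ and /a/, so it voices to [g].
Surface form: [zubigoegaawusegaj].

zubigoegaawusegaj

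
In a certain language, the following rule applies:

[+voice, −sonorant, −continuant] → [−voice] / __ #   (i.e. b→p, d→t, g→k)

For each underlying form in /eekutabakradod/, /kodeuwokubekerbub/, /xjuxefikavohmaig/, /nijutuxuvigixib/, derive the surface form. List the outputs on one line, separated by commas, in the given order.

eekutabakradot, kodeuwokubekerbup, xjuxefikavohmaik, nijutuxuvigixip

/eekutabakradod/: /d/ is a voiced stop in word-final position, so it devoices to [t]. → [eekutabakradot].
/kodeuwokubekerbub/: /b/ is a voiced stop in word-final position, so it devoices to [p]. → [kodeuwokubekerbup].
/xjuxefikavohmaig/: /g/ is a voiced stop in word-final position, so it devoices to [k]. → [xjuxefikavohmaik].
/nijutuxuvigixib/: /b/ is a voiced stop in word-final position, so it devoices to [p]. → [nijutuxuvigixip].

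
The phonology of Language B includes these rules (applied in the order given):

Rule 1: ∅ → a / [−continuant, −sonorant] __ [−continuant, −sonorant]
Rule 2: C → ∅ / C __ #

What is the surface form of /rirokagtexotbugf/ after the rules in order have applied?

rirokagatexotabug

Rule 1 (stop-cluster a-epenthesis): /g/ and /t/ form a stop–stop cluster, so [a] is inserted between them. /t/ and /b/ form a stop–stop cluster, so [a] is inserted between them. /rirokagtexotbugf/ → rirokagatexotabugf.
Rule 2 (final cluster simplification): /f/ is the second consonant of a word-final cluster /gf/, so it deletes. /rirokagatexotabugf/ → rirokagatexotabug.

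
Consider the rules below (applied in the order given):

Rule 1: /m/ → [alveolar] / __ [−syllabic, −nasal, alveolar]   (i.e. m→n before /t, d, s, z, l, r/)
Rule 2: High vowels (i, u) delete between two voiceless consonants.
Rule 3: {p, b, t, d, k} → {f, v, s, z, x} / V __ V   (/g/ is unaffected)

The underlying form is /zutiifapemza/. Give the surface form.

zusiifafenza

Rule 1 (nasal place assimilation): /m/ precedes the alveolar consonant /z/, so it assimilates in place to [n]. /zutiifapemza/ → zutiifapenza.
Rule 2 (high vowel syncope): no segment meets the environment; /zutiifapenza/ is unchanged.
Rule 3 (intervocalic spirantization): /t/ is a stop between vowels /u/ and /i/, so it spirantizes to the fricative [s]. /p/ is a stop between vowels /a/ and /e/, so it spirantizes to the fricative [f]. /zutiifapenza/ → zusiifafenza.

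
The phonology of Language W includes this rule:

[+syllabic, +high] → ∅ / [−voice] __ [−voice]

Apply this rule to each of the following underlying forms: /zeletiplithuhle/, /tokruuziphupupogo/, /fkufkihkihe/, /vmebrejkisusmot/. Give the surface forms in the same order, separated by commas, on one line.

zeletplithhle, tokruuziphppogo, fkfkhkhe, vmebrejkssmot

/zeletiplithuhle/: /i/ is a high vowel flanked by voiceless consonants /t/ and /p/, so it deletes. /u/ is a high vowel flanked by voiceless consonants /h/ and /h/, so it deletes. → [zeletplithhle].
/tokruuziphupupogo/: /u/ is a high vowel flanked by voiceless consonants /h/ and /p/, so it deletes. /u/ is a high vowel flanked by voiceless consonants /p/ and /p/, so it deletes. → [tokruuziphppogo].
/fkufkihkihe/: /u/ is a high vowel flanked by voiceless consonants /k/ and /f/, so it deletes. /i/ is a high vowel flanked by voiceless consonants /k/ and /h/, so it deletes. /i/ is a high vowel flanked by voiceless consonants /k/ and /h/, so it deletes. → [fkfkhkhe].
/vmebrejkisusmot/: /i/ is a high vowel flanked by voiceless consonants /k/ and /s/, so it deletes. /u/ is a high vowel flanked by voiceless consonants /s/ and /s/, so it deletes. → [vmebrejkssmot].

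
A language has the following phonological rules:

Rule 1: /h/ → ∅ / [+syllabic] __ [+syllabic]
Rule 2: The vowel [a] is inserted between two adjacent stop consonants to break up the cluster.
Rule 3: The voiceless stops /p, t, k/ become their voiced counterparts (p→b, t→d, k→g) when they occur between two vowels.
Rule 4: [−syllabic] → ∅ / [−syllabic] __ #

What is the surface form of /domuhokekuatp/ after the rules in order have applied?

domuogeguadap

Rule 1 (intervocalic h-deletion): /h/ occurs between vowels /u/ and /o/, so it deletes. /domuhokekuatp/ → domuokekuatp.
Rule 2 (stop-cluster a-epenthesis): /t/ and /p/ form a stop–stop cluster, so [a] is inserted between them. /domuokekuatp/ → domuokekuatap.
Rule 3 (intervocalic voicing): /k/ is a voiceless stop between vowels /o/ and /e/, so it voices to [g]. /k/ is a voiceless stop between vowels /e/ and /u/, so it voices to [g]. /t/ is a voiceless stop between vowels /a/ and /a/, so it voices to [d]. /domuokekuatap/ → domuogeguadap.
Rule 4 (final cluster simplification): no segment meets the environment; /domuogeguadap/ is unchanged.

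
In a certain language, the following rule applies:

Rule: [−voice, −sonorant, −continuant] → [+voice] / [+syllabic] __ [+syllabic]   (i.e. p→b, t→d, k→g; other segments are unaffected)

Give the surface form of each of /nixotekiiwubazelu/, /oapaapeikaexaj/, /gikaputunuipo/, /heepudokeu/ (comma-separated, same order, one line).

/nixotekiiwubazelu/: /t/ is a voiceless stop between vowels /o/ and /e/, so it voices to [d]. /k/ is a voiceless stop between vowels /e/ and /i/, so it voices to [g]. → [nixodegiiwubazelu].
/oapaapeikaexaj/: /p/ is a voiceless stop between vowels /a/ and /a/, so it voices to [b]. /p/ is a voiceless stop between vowels /a/ and /e/, so it voices to [b]. /k/ is a voiceless stop between vowels /i/ and /a/, so it voices to [g]. → [oabaabeigaexaj].
/gikaputunuipo/: /k/ is a voiceless stop between vowels /i/ and /a/, so it voices to [g]. /p/ is a voiceless stop between vowels /a/ and /u/, so it voices to [b]. /t/ is a voiceless stop between vowels /u/ and /u/, so it voices to [d]. /p/ is a voiceless stop between vowels /i/ and /o/, so it voices to [b]. → [gigabudunuibo].
/heepudokeu/: /p/ is a voiceless stop between vowels /e/ and /u/, so it voices to [b]. /k/ is a voiceless stop between vowels /o/ and /e/, so it voices to [g]. → [heebudogeu].

nixodegiiwubazelu, oabaabeigaexaj, gigabudunuibo, heebudogeu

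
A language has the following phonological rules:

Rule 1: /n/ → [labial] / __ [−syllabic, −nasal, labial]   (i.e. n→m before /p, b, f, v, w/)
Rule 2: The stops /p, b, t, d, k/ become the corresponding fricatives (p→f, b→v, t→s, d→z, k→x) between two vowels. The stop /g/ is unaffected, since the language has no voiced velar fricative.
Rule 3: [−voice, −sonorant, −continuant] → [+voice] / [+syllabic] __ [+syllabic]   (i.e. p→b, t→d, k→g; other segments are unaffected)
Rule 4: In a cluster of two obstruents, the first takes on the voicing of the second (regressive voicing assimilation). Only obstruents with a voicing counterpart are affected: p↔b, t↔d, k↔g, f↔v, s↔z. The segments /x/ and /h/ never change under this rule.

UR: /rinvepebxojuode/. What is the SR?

rimvefepxojuoze

Rule 1 (nasal place assimilation): /n/ precedes the labial consonant /v/, so it assimilates in place to [m]. /rinvepebxojuode/ → rimvepebxojuode.
Rule 2 (intervocalic spirantization): /p/ is a stop between vowels /e/ and /e/, so it spirantizes to the fricative [f]. /d/ is a stop between vowels /o/ and /e/, so it spirantizes to the fricative [z]. /rimvepebxojuode/ → rimvefebxojuoze.
Rule 3 (intervocalic voicing): no segment meets the environment; /rimvefebxojuoze/ is unchanged.
Rule 4 (regressive voicing assimilation): /b/ precedes the voiceless obstruent /x/, so it devoices to [p] by assimilation. /rimvefebxojuoze/ → rimvefepxojuoze.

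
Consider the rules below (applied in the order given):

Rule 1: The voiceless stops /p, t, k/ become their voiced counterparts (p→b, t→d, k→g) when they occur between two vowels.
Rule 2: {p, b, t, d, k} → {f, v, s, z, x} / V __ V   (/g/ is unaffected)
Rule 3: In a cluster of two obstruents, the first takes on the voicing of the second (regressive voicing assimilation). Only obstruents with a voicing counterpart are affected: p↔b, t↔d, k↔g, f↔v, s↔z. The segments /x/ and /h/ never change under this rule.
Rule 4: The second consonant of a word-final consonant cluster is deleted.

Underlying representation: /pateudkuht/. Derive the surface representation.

pazeutkuh

Rule 1 (intervocalic voicing): /t/ is a voiceless stop between vowels /a/ and /e/, so it voices to [d]. /pateudkuht/ → padeudkuht.
Rule 2 (intervocalic spirantization): /d/ is a stop between vowels /a/ and /e/, so it spirantizes to the fricative [z]. /padeudkuht/ → pazeudkuht.
Rule 3 (regressive voicing assimilation): /d/ precedes the voiceless obstruent /k/, so it devoices to [t] by assimilation. /pazeudkuht/ → pazeutkuht.
Rule 4 (final cluster simplification): /t/ is the second consonant of a word-final cluster /ht/, so it deletes. /pazeutkuht/ → pazeutkuh.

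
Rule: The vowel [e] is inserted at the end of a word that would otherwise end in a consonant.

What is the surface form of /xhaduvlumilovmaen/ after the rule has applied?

xhaduvlumilovmaene

the form ends in the consonant /n/, so [e] is inserted word-finally.
Surface form: [xhaduvlumilovmaene].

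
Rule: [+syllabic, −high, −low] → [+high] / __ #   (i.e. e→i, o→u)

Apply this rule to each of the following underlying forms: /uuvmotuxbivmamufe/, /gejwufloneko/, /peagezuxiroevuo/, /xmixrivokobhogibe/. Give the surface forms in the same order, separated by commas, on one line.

/uuvmotuxbivmamufe/: /e/ is a mid vowel in word-final position, so it raises to [i]. → [uuvmotuxbivmamufi].
/gejwufloneko/: /o/ is a mid vowel in word-final position, so it raises to [u]. → [gejwufloneku].
/peagezuxiroevuo/: /o/ is a mid vowel in word-final position, so it raises to [u]. → [peagezuxiroevuu].
/xmixrivokobhogibe/: /e/ is a mid vowel in word-final position, so it raises to [i]. → [xmixrivokobhogibi].

uuvmotuxbivmamufi, gejwufloneku, peagezuxiroevuu, xmixrivokobhogibi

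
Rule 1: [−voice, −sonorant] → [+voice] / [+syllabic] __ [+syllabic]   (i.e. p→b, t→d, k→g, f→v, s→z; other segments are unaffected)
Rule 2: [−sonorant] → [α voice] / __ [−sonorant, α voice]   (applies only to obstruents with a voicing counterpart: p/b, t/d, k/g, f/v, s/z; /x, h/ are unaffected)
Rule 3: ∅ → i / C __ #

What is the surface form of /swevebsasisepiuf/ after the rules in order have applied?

swevepsazizebiufi

Rule 1 (intervocalic voicing): /s/ is a voiceless obstruent between vowels /a/ and /i/, so it voices to [z]. /s/ is a voiceless obstruent between vowels /i/ and /e/, so it voices to [z]. /p/ is a voiceless obstruent between vowels /e/ and /i/, so it voices to [b]. /swevebsasisepiuf/ → swevebsazizebiuf.
Rule 2 (regressive voicing assimilation): /b/ precedes the voiceless obstruent /s/, so it devoices to [p] by assimilation. /swevebsazizebiuf/ → swevepsazizebiuf.
Rule 3 (final i-epenthesis): the form ends in the consonant /f/, so [i] is inserted word-finally. /swevepsazizebiuf/ → swevepsazizebiufi.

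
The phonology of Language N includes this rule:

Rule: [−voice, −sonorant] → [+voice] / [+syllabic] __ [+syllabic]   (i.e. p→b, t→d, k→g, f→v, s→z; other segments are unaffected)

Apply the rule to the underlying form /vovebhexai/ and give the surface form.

vovebhexai

No segment of /vovebhexai/ meets the structural description of the rule, so the form surfaces unchanged.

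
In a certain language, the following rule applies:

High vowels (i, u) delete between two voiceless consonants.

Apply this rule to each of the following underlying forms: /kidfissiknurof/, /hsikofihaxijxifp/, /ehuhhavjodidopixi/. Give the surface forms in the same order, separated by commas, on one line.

kidfssknurof, hskofhaxijxfp, ehhhavjodidopxi

/kidfissiknurof/: /i/ is a high vowel flanked by voiceless consonants /f/ and /s/, so it deletes. /i/ is a high vowel flanked by voiceless consonants /s/ and /k/, so it deletes. → [kidfssknurof].
/hsikofihaxijxifp/: /i/ is a high vowel flanked by voiceless consonants /s/ and /k/, so it deletes. /i/ is a high vowel flanked by voiceless consonants /f/ and /h/, so it deletes. /i/ is a high vowel flanked by voiceless consonants /x/ and /f/, so it deletes. → [hskofhaxijxfp].
/ehuhhavjodidopixi/: /u/ is a high vowel flanked by voiceless consonants /h/ and /h/, so it deletes. /i/ is a high vowel flanked by voiceless consonants /p/ and /x/, so it deletes. → [ehhhavjodidopxi].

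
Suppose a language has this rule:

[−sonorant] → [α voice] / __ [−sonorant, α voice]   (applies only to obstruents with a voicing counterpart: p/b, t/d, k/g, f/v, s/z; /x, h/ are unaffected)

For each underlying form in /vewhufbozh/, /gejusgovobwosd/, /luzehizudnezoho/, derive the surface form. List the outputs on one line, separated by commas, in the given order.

vewhuvbosh, gejuzgovobwozd, luzehizudnezoho

/vewhufbozh/: /f/ precedes the voiced obstruent /b/, so it voices to [v] by assimilation. /z/ precedes the voiceless obstruent /h/, so it devoices to [s] by assimilation. → [vewhuvbosh].
/gejusgovobwosd/: /s/ precedes the voiced obstruent /g/, so it voices to [z] by assimilation. /s/ precedes the voiced obstruent /d/, so it voices to [z] by assimilation. → [gejuzgovobwozd].
/luzehizudnezoho/: the rule's environment is not met; surfaces unchanged as [luzehizudnezoho].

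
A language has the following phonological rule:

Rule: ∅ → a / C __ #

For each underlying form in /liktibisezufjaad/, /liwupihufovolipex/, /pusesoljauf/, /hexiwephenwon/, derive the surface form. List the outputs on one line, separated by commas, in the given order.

/liktibisezufjaad/: the form ends in the consonant /d/, so [a] is inserted word-finally. → [liktibisezufjaada].
/liwupihufovolipex/: the form ends in the consonant /x/, so [a] is inserted word-finally. → [liwupihufovolipexa].
/pusesoljauf/: the form ends in the consonant /f/, so [a] is inserted word-finally. → [pusesoljaufa].
/hexiwephenwon/: the form ends in the consonant /n/, so [a] is inserted word-finally. → [hexiwephenwona].

liktibisezufjaada, liwupihufovolipexa, pusesoljaufa, hexiwephenwona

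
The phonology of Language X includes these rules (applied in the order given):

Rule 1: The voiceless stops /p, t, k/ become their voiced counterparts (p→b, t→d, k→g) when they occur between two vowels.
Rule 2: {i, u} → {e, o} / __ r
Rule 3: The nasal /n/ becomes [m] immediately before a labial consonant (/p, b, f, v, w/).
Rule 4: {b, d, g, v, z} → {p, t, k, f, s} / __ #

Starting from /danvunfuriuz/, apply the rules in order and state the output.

damvumforius

Rule 1 (intervocalic voicing): no segment meets the environment; /danvunfuriuz/ is unchanged.
Rule 2 (pre-rhotic lowering): /u/ is a high vowel immediately before /r/, so it lowers to [o]. /danvunfuriuz/ → danvunforiuz.
Rule 3 (nasal place assimilation): /n/ precedes the labial consonant /v/, so it assimilates in place to [m]. /n/ precedes the labial consonant /f/, so it assimilates in place to [m]. /danvunforiuz/ → damvumforiuz.
Rule 4 (final devoicing): /z/ is a voiced obstruent in word-final position, so it devoices to [s]. /damvumforiuz/ → damvumforius.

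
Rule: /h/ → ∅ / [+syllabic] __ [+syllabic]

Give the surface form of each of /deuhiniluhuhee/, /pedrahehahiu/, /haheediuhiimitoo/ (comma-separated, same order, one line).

deuiniluuee, pedraeaiu, haeediuiimitoo

/deuhiniluhuhee/: /h/ occurs between vowels /u/ and /i/, so it deletes. /h/ occurs between vowels /u/ and /u/, so it deletes. /h/ occurs between vowels /u/ and /e/, so it deletes. → [deuiniluuee].
/pedrahehahiu/: /h/ occurs between vowels /a/ and /e/, so it deletes. /h/ occurs between vowels /e/ and /a/, so it deletes. /h/ occurs between vowels /a/ and /i/, so it deletes. → [pedraeaiu].
/haheediuhiimitoo/: /h/ occurs between vowels /a/ and /e/, so it deletes. /h/ occurs between vowels /u/ and /i/, so it deletes. → [haeediuiimitoo].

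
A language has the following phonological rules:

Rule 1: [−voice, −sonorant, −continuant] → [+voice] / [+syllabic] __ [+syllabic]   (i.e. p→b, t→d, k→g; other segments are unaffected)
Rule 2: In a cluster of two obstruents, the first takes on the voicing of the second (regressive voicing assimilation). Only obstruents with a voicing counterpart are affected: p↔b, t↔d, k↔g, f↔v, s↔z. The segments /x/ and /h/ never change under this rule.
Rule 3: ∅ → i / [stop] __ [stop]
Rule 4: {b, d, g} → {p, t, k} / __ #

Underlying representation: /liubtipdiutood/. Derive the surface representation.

liupitibidiudoot

Rule 1 (intervocalic voicing): /t/ is a voiceless stop between vowels /u/ and /o/, so it voices to [d]. /liubtipdiutood/ → liubtipdiudood.
Rule 2 (regressive voicing assimilation): /b/ precedes the voiceless obstruent /t/, so it devoices to [p] by assimilation. /p/ precedes the voiced obstruent /d/, so it voices to [b] by assimilation. /liubtipdiudood/ → liuptibdiudood.
Rule 3 (stop-cluster i-epenthesis): /p/ and /t/ form a stop–stop cluster, so [i] is inserted between them. /b/ and /d/ form a stop–stop cluster, so [i] is inserted between them. /liuptibdiudood/ → liupitibidiudood.
Rule 4 (final devoicing): /d/ is a voiced stop in word-final position, so it devoices to [t]. /liupitibidiudood/ → liupitibidiudoot.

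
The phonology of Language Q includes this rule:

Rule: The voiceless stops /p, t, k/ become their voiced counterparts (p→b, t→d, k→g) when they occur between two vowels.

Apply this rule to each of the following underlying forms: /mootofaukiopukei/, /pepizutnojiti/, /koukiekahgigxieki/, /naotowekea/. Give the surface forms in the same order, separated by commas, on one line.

moodofaugiobugei, pebizutnojidi, kougiegahgigxiegi, naodowegea

/mootofaukiopukei/: /t/ is a voiceless stop between vowels /o/ and /o/, so it voices to [d]. /k/ is a voiceless stop between vowels /u/ and /i/, so it voices to [g]. /p/ is a voiceless stop between vowels /o/ and /u/, so it voices to [b]. /k/ is a voiceless stop between vowels /u/ and /e/, so it voices to [g]. → [moodofaugiobugei].
/pepizutnojiti/: /p/ is a voiceless stop between vowels /e/ and /i/, so it voices to [b]. /t/ is a voiceless stop between vowels /i/ and /i/, so it voices to [d]. → [pebizutnojidi].
/koukiekahgigxieki/: /k/ is a voiceless stop between vowels /u/ and /i/, so it voices to [g]. /k/ is a voiceless stop between vowels /e/ and /a/, so it voices to [g]. /k/ is a voiceless stop between vowels /e/ and /i/, so it voices to [g]. → [kougiegahgigxiegi].
/naotowekea/: /t/ is a voiceless stop between vowels /o/ and /o/, so it voices to [d]. /k/ is a voiceless stop between vowels /e/ and /e/, so it voices to [g]. → [naodowegea].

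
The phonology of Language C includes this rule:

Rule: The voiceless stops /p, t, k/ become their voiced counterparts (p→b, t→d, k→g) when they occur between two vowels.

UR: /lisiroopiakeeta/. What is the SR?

/p/ is a voiceless stop between vowels /o/ and /i/, so it voices to [b].
/k/ is a voiceless stop between vowels /a/ and /e/, so it voices to [g].
/t/ is a voiceless stop between vowels /e/ and /a/, so it voices to [d].
Surface form: [lisiroobiageeda].

lisiroobiageeda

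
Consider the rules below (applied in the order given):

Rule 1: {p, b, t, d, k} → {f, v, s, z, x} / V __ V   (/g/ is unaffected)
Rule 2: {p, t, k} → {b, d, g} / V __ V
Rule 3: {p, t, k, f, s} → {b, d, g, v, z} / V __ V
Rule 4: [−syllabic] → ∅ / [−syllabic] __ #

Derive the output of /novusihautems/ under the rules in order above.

Rule 1 (intervocalic spirantization): /t/ is a stop between vowels /u/ and /e/, so it spirantizes to the fricative [s]. /novusihautems/ → novusihausems.
Rule 2 (intervocalic voicing): no segment meets the environment; /novusihausems/ is unchanged.
Rule 3 (intervocalic voicing): /s/ is a voiceless obstruent between vowels /u/ and /i/, so it voices to [z]. /s/ is a voiceless obstruent between vowels /u/ and /e/, so it voices to [z]. /novusihausems/ → novuzihauzems.
Rule 4 (final cluster simplification): /s/ is the second consonant of a word-final cluster /ms/, so it deletes. /novuzihauzems/ → novuzihauzem.

novuzihauzem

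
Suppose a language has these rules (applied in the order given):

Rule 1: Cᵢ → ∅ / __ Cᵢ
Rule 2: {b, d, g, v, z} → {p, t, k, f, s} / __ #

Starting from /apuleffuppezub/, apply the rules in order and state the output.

Rule 1 (degemination): /ff/ is a geminate; the first /f/ deletes. /pp/ is a geminate; the first /p/ deletes. /apuleffuppezub/ → apulefupezub.
Rule 2 (final devoicing): /b/ is a voiced obstruent in word-final position, so it devoices to [p]. /apulefupezub/ → apulefupezup.

apulefupezup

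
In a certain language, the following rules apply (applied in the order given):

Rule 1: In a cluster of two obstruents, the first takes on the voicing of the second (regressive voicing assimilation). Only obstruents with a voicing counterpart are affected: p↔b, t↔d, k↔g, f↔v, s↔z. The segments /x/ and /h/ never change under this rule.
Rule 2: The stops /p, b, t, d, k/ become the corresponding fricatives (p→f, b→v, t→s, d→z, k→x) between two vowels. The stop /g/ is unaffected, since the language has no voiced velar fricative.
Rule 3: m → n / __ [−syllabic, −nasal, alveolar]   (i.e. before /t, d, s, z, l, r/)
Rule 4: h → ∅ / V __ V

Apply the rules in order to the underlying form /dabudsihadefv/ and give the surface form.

Rule 1 (regressive voicing assimilation): /d/ precedes the voiceless obstruent /s/, so it devoices to [t] by assimilation. /f/ precedes the voiced obstruent /v/, so it voices to [v] by assimilation. /dabudsihadefv/ → dabutsihadevv.
Rule 2 (intervocalic spirantization): /b/ is a stop between vowels /a/ and /u/, so it spirantizes to the fricative [v]. /d/ is a stop between vowels /a/ and /e/, so it spirantizes to the fricative [z]. /dabutsihadevv/ → davutsihazevv.
Rule 3 (nasal place assimilation): no segment meets the environment; /davutsihazevv/ is unchanged.
Rule 4 (intervocalic h-deletion): /h/ occurs between vowels /i/ and /a/, so it deletes. /davutsihazevv/ → davutsiazevv.

davutsiazevv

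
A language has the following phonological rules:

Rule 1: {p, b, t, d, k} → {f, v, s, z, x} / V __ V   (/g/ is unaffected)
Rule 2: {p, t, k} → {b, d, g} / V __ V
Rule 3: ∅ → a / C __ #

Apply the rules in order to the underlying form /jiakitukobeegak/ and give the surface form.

Rule 1 (intervocalic spirantization): /k/ is a stop between vowels /a/ and /i/, so it spirantizes to the fricative [x]. /t/ is a stop between vowels /i/ and /u/, so it spirantizes to the fricative [s]. /k/ is a stop between vowels /u/ and /o/, so it spirantizes to the fricative [x]. /b/ is a stop between vowels /o/ and /e/, so it spirantizes to the fricative [v]. /jiakitukobeegak/ → jiaxisuxoveegak.
Rule 2 (intervocalic voicing): no segment meets the environment; /jiaxisuxoveegak/ is unchanged.
Rule 3 (final a-epenthesis): the form ends in the consonant /k/, so [a] is inserted word-finally. /jiaxisuxoveegak/ → jiaxisuxoveegaka.

jiaxisuxoveegaka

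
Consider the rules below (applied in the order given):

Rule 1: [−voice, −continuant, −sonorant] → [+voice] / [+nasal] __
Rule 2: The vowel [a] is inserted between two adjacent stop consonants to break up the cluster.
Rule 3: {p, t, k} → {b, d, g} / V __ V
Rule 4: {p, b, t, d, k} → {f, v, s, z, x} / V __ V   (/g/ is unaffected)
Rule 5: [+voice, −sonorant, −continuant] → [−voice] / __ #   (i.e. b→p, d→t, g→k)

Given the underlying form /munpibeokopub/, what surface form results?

munbiveogovup

Rule 1 (post-nasal voicing): /p/ is a voiceless stop immediately after the nasal /n/, so it voices to [b]. /munpibeokopub/ → munbibeokopub.
Rule 2 (stop-cluster a-epenthesis): no segment meets the environment; /munbibeokopub/ is unchanged.
Rule 3 (intervocalic voicing): /k/ is a voiceless stop between vowels /o/ and /o/, so it voices to [g]. /p/ is a voiceless stop between vowels /o/ and /u/, so it voices to [b]. /munbibeokopub/ → munbibeogobub.
Rule 4 (intervocalic spirantization): /b/ is a stop between vowels /i/ and /e/, so it spirantizes to the fricative [v]. /b/ is a stop between vowels /o/ and /u/, so it spirantizes to the fricative [v]. /munbibeogobub/ → munbiveogovub.
Rule 5 (final devoicing): /b/ is a voiced stop in word-final position, so it devoices to [p]. /munbiveogovub/ → munbiveogovup.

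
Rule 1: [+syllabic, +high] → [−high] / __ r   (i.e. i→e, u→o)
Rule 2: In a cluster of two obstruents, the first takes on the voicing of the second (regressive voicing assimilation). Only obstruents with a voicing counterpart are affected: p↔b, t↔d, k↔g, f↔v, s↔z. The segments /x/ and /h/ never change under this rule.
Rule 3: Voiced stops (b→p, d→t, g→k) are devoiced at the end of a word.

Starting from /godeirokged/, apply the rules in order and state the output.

godeerogget

Rule 1 (pre-rhotic lowering): /i/ is a high vowel immediately before /r/, so it lowers to [e]. /godeirokged/ → godeerokged.
Rule 2 (regressive voicing assimilation): /k/ precedes the voiced obstruent /g/, so it voices to [g] by assimilation. /godeerokged/ → godeerogged.
Rule 3 (final devoicing): /d/ is a voiced stop in word-final position, so it devoices to [t]. /godeerogged/ → godeerogget.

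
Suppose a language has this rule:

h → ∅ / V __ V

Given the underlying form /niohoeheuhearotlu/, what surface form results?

/h/ occurs between vowels /o/ and /o/, so it deletes.
/h/ occurs between vowels /e/ and /e/, so it deletes.
/h/ occurs between vowels /u/ and /e/, so it deletes.
Surface form: [niooeeuearotlu].

niooeeuearotlu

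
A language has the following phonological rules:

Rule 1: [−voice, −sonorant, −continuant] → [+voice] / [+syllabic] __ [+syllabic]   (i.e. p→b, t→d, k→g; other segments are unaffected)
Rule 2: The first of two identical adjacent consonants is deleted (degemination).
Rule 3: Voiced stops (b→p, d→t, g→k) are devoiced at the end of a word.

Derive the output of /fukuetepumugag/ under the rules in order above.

fuguedebumugak

Rule 1 (intervocalic voicing): /k/ is a voiceless stop between vowels /u/ and /u/, so it voices to [g]. /t/ is a voiceless stop between vowels /e/ and /e/, so it voices to [d]. /p/ is a voiceless stop between vowels /e/ and /u/, so it voices to [b]. /fukuetepumugag/ → fuguedebumugag.
Rule 2 (degemination): no segment meets the environment; /fuguedebumugag/ is unchanged.
Rule 3 (final devoicing): /g/ is a voiced stop in word-final position, so it devoices to [k]. /fuguedebumugag/ → fuguedebumugak.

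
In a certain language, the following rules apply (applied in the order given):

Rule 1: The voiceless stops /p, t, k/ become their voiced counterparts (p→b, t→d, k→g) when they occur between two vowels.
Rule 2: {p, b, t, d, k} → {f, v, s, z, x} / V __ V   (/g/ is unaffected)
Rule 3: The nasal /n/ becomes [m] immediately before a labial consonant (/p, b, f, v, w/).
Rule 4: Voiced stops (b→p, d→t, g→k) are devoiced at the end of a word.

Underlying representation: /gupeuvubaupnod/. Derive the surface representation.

Rule 1 (intervocalic voicing): /p/ is a voiceless stop between vowels /u/ and /e/, so it voices to [b]. /gupeuvubaupnod/ → gubeuvubaupnod.
Rule 2 (intervocalic spirantization): /b/ is a stop between vowels /u/ and /e/, so it spirantizes to the fricative [v]. /b/ is a stop between vowels /u/ and /a/, so it spirantizes to the fricative [v]. /gubeuvubaupnod/ → guveuvuvaupnod.
Rule 3 (nasal place assimilation): no segment meets the environment; /guveuvuvaupnod/ is unchanged.
Rule 4 (final devoicing): /d/ is a voiced stop in word-final position, so it devoices to [t]. /guveuvuvaupnod/ → guveuvuvaupnot.

guveuvuvaupnot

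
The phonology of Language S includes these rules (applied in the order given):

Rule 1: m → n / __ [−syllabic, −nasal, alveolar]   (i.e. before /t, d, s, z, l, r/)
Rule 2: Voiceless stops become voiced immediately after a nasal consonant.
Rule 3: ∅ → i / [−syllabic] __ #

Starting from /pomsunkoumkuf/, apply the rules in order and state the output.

ponsungoumgufi

Rule 1 (nasal place assimilation): /m/ precedes the alveolar consonant /s/, so it assimilates in place to [n]. /pomsunkoumkuf/ → ponsunkoumkuf.
Rule 2 (post-nasal voicing): /k/ is a voiceless stop immediately after the nasal /n/, so it voices to [g]. /k/ is a voiceless stop immediately after the nasal /m/, so it voices to [g]. /ponsunkoumkuf/ → ponsungoumguf.
Rule 3 (final i-epenthesis): the form ends in the consonant /f/, so [i] is inserted word-finally. /ponsungoumguf/ → ponsungoumgufi.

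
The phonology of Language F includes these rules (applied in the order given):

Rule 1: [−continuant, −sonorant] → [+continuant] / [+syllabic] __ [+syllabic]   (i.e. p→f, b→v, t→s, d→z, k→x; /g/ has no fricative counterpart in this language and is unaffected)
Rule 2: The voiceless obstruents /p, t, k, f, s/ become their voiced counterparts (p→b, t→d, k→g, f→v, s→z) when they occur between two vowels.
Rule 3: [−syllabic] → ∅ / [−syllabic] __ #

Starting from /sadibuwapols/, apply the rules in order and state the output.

Rule 1 (intervocalic spirantization): /d/ is a stop between vowels /a/ and /i/, so it spirantizes to the fricative [z]. /b/ is a stop between vowels /i/ and /u/, so it spirantizes to the fricative [v]. /p/ is a stop between vowels /a/ and /o/, so it spirantizes to the fricative [f]. /sadibuwapols/ → sazivuwafols.
Rule 2 (intervocalic voicing): /f/ is a voiceless obstruent between vowels /a/ and /o/, so it voices to [v]. /sazivuwafols/ → sazivuwavols.
Rule 3 (final cluster simplification): /s/ is the second consonant of a word-final cluster /ls/, so it deletes. /sazivuwavols/ → sazivuwavol.

sazivuwavol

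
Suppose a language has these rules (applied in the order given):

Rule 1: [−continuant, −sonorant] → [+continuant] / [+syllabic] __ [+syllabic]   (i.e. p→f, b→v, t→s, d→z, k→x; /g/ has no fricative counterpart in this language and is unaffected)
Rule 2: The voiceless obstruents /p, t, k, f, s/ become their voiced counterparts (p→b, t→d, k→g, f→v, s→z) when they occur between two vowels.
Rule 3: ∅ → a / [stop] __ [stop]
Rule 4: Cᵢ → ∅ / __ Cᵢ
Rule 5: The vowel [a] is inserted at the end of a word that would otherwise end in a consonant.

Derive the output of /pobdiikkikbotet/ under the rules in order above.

Rule 1 (intervocalic spirantization): /t/ is a stop between vowels /o/ and /e/, so it spirantizes to the fricative [s]. /pobdiikkikbotet/ → pobdiikkikboset.
Rule 2 (intervocalic voicing): /s/ is a voiceless obstruent between vowels /o/ and /e/, so it voices to [z]. /pobdiikkikboset/ → pobdiikkikbozet.
Rule 3 (stop-cluster a-epenthesis): /b/ and /d/ form a stop–stop cluster, so [a] is inserted between them. /k/ and /k/ form a stop–stop cluster, so [a] is inserted between them. /k/ and /b/ form a stop–stop cluster, so [a] is inserted between them. /pobdiikkikbozet/ → pobadiikakikabozet.
Rule 4 (degemination): no segment meets the environment; /pobadiikakikabozet/ is unchanged.
Rule 5 (final a-epenthesis): the form ends in the consonant /t/, so [a] is inserted word-finally. /pobadiikakikabozet/ → pobadiikakikabozeta.

pobadiikakikabozeta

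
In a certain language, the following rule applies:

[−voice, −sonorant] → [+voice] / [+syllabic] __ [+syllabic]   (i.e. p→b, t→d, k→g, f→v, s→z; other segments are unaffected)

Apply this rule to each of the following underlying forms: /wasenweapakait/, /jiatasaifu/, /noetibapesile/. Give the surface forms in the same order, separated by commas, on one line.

wazenweabagait, jiadazaivu, noedibabezile

/wasenweapakait/: /s/ is a voiceless obstruent between vowels /a/ and /e/, so it voices to [z]. /p/ is a voiceless obstruent between vowels /a/ and /a/, so it voices to [b]. /k/ is a voiceless obstruent between vowels /a/ and /a/, so it voices to [g]. → [wazenweabagait].
/jiatasaifu/: /t/ is a voiceless obstruent between vowels /a/ and /a/, so it voices to [d]. /s/ is a voiceless obstruent between vowels /a/ and /a/, so it voices to [z]. /f/ is a voiceless obstruent between vowels /i/ and /u/, so it voices to [v]. → [jiadazaivu].
/noetibapesile/: /t/ is a voiceless obstruent between vowels /e/ and /i/, so it voices to [d]. /p/ is a voiceless obstruent between vowels /a/ and /e/, so it voices to [b]. /s/ is a voiceless obstruent between vowels /e/ and /i/, so it voices to [z]. → [noedibabezile].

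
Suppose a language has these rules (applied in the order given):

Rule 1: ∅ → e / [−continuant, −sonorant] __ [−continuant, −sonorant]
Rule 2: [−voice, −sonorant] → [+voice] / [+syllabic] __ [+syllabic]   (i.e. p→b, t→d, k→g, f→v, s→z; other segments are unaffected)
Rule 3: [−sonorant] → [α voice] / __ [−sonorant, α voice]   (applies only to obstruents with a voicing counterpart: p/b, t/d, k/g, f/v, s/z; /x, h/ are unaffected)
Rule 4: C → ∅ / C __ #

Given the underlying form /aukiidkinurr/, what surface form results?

augiideginur

Rule 1 (stop-cluster e-epenthesis): /d/ and /k/ form a stop–stop cluster, so [e] is inserted between them. /aukiidkinurr/ → aukiidekinurr.
Rule 2 (intervocalic voicing): /k/ is a voiceless obstruent between vowels /u/ and /i/, so it voices to [g]. /k/ is a voiceless obstruent between vowels /e/ and /i/, so it voices to [g]. /aukiidekinurr/ → augiideginurr.
Rule 3 (regressive voicing assimilation): no segment meets the environment; /augiideginurr/ is unchanged.
Rule 4 (final cluster simplification): /r/ is the second consonant of a word-final cluster /rr/, so it deletes. /augiideginurr/ → augiideginur.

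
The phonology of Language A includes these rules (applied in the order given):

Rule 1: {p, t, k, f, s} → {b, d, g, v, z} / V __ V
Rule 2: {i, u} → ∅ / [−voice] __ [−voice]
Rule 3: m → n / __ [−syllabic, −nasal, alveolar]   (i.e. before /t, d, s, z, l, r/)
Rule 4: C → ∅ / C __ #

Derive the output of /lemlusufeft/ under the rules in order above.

lenluzuvef

Rule 1 (intervocalic voicing): /s/ is a voiceless obstruent between vowels /u/ and /u/, so it voices to [z]. /f/ is a voiceless obstruent between vowels /u/ and /e/, so it voices to [v]. /lemlusufeft/ → lemluzuveft.
Rule 2 (high vowel syncope): no segment meets the environment; /lemluzuveft/ is unchanged.
Rule 3 (nasal place assimilation): /m/ precedes the alveolar consonant /l/, so it assimilates in place to [n]. /lemluzuveft/ → lenluzuveft.
Rule 4 (final cluster simplification): /t/ is the second consonant of a word-final cluster /ft/, so it deletes. /lenluzuveft/ → lenluzuvef.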